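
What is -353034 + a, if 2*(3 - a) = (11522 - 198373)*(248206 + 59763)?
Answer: 57543609557/2 ≈ 2.8772e+10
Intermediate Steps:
a = 57544315625/2 (a = 3 - (11522 - 198373)*(248206 + 59763)/2 = 3 - (-186851)*307969/2 = 3 - ½*(-57544315619) = 3 + 57544315619/2 = 57544315625/2 ≈ 2.8772e+10)
-353034 + a = -353034 + 57544315625/2 = 57543609557/2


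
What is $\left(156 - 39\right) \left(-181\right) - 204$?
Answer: $-21381$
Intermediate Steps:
$\left(156 - 39\right) \left(-181\right) - 204 = 117 \left(-181\right) - 204 = -21177 - 204 = -21381$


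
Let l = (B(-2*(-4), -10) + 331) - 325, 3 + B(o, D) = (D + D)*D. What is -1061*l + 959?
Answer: -214424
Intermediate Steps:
B(o, D) = -3 + 2*D² (B(o, D) = -3 + (D + D)*D = -3 + (2*D)*D = -3 + 2*D²)
l = 203 (l = ((-3 + 2*(-10)²) + 331) - 325 = ((-3 + 2*100) + 331) - 325 = ((-3 + 200) + 331) - 325 = (197 + 331) - 325 = 528 - 325 = 203)
-1061*l + 959 = -1061*203 + 959 = -215383 + 959 = -214424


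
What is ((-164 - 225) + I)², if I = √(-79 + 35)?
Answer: 151277 - 1556*I*√11 ≈ 1.5128e+5 - 5160.7*I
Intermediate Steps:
I = 2*I*√11 (I = √(-44) = 2*I*√11 ≈ 6.6332*I)
((-164 - 225) + I)² = ((-164 - 225) + 2*I*√11)² = (-389 + 2*I*√11)²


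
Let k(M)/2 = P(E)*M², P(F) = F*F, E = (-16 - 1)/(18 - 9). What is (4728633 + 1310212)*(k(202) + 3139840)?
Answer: 1678265994006440/81 ≈ 2.0719e+13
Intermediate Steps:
E = -17/9 ≈ -1.8889
P(F) = F²
k(M) = 578*M²/81 (k(M) = 2*((-17/9)²*M²) = 2*(289*M²/81) = 578*M²/81)
(4728633 + 1310212)*(k(202) + 3139840) = (4728633 + 1310212)*((578/81)*202² + 3139840) = 6038845*((578/81)*40804 + 3139840) = 6038845*(23584712/81 + 3139840) = 6038845*(277911752/81) = 1678265994006440/81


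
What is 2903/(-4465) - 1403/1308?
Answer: -10061519/5840220 ≈ -1.7228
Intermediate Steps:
2903/(-4465) - 1403/1308 = 2903*(-1/4465) - 1403*1/1308 = -2903/4465 - 1403/1308 = -10061519/5840220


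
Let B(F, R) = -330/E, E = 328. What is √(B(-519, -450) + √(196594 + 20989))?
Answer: √(-6765 + 6724*√217583)/82 ≈ 21.574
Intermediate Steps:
B(F, R) = -165/164 (B(F, R) = -330/328 = -330*1/328 = -165/164)
√(B(-519, -450) + √(196594 + 20989)) = √(-165/164 + √(196594 + 20989)) = √(-165/164 + √217583)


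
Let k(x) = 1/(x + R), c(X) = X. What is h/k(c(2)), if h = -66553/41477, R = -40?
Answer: 133106/2183 ≈ 60.974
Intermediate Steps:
h = -66553/41477 (h = -66553*1/41477 = -66553/41477 ≈ -1.6046)
k(x) = 1/(-40 + x) (k(x) = 1/(x - 40) = 1/(-40 + x))
h/k(c(2)) = -66553/(41477*(1/(-40 + 2))) = -66553/(41477*(1/(-38))) = -66553/(41477*(-1/38)) = -66553/41477*(-38) = 133106/2183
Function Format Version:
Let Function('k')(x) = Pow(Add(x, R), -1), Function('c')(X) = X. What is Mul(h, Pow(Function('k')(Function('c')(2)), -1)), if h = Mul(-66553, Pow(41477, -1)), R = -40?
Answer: Rational(133106, 2183) ≈ 60.974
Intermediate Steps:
h = Rational(-66553, 41477) (h = Mul(-66553, Rational(1, 41477)) = Rational(-66553, 41477) ≈ -1.6046)
Function('k')(x) = Pow(Add(-40, x), -1) (Function('k')(x) = Pow(Add(x, -40), -1) = Pow(Add(-40, x), -1))
Mul(h, Pow(Function('k')(Function('c')(2)), -1)) = Mul(Rational(-66553, 41477), Pow(Pow(Add(-40, 2), -1), -1)) = Mul(Rational(-66553, 41477), Pow(Pow(-38, -1), -1)) = Mul(Rational(-66553, 41477), Pow(Rational(-1, 38), -1)) = Mul(Rational(-66553, 41477), -38) = Rational(133106, 2183)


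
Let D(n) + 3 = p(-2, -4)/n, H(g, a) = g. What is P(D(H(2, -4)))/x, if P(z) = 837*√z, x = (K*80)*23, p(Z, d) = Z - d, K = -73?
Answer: -837*I*√2/134320 ≈ -0.0088125*I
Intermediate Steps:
x = -134320 (x = -73*80*23 = -5840*23 = -134320)
D(n) = -3 + 2/n (D(n) = -3 + (-2 - 1*(-4))/n = -3 + (-2 + 4)/n = -3 + 2/n)
P(D(H(2, -4)))/x = (837*√(-3 + 2/2))/(-134320) = (837*√(-3 + 2*(½)))*(-1/134320) = (837*√(-3 + 1))*(-1/134320) = (837*√(-2))*(-1/134320) = (837*(I*√2))*(-1/134320) = (837*I*√2)*(-1/134320) = -837*I*√2/134320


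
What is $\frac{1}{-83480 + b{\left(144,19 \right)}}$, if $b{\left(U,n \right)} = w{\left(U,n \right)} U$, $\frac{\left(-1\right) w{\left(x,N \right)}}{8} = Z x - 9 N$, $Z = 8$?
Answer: $- \frac{1}{1213592} \approx -8.24 \cdot 10^{-7}$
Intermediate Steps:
$w{\left(x,N \right)} = - 64 x + 72 N$ ($w{\left(x,N \right)} = - 8 \left(8 x - 9 N\right) = - 8 \left(- 9 N + 8 x\right) = - 64 x + 72 N$)
$b{\left(U,n \right)} = U \left(- 64 U + 72 n\right)$ ($b{\left(U,n \right)} = \left(- 64 U + 72 n\right) U = U \left(- 64 U + 72 n\right)$)
$\frac{1}{-83480 + b{\left(144,19 \right)}} = \frac{1}{-83480 + 8 \cdot 144 \left(\left(-8\right) 144 + 9 \cdot 19\right)} = \frac{1}{-83480 + 8 \cdot 144 \left(-1152 + 171\right)} = \frac{1}{-83480 + 8 \cdot 144 \left(-981\right)} = \frac{1}{-83480 - 1130112} = \frac{1}{-1213592} = - \frac{1}{1213592}$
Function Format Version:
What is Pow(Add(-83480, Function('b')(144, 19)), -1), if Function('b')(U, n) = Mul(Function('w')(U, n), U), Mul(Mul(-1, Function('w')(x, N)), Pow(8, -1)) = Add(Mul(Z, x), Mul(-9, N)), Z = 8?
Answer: Rational(-1, 1213592) ≈ -8.2400e-7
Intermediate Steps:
Function('w')(x, N) = Add(Mul(-64, x), Mul(72, N)) (Function('w')(x, N) = Mul(-8, Add(Mul(8, x), Mul(-9, N))) = Mul(-8, Add(Mul(-9, N), Mul(8, x))) = Add(Mul(-64, x), Mul(72, N)))
Function('b')(U, n) = Mul(U, Add(Mul(-64, U), Mul(72, n))) (Function('b')(U, n) = Mul(Add(Mul(-64, U), Mul(72, n)), U) = Mul(U, Add(Mul(-64, U), Mul(72, n))))
Pow(Add(-83480, Function('b')(144, 19)), -1) = Pow(Add(-83480, Mul(8, 144, Add(Mul(-8, 144), Mul(9, 19)))), -1) = Pow(Add(-83480, Mul(8, 144, Add(-1152, 171))), -1) = Pow(Add(-83480, Mul(8, 144, -981)), -1) = Pow(Add(-83480, -1130112), -1) = Pow(-1213592, -1) = Rational(-1, 1213592)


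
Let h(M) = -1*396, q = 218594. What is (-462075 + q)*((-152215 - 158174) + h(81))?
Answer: 75670242585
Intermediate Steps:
h(M) = -396
(-462075 + q)*((-152215 - 158174) + h(81)) = (-462075 + 218594)*((-152215 - 158174) - 396) = -243481*(-310389 - 396) = -243481*(-310785) = 75670242585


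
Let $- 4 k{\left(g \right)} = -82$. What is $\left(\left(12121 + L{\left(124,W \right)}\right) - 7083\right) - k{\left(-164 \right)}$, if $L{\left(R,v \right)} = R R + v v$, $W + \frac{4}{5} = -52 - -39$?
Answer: $\frac{1029197}{50} \approx 20584.0$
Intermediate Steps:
$W = - \frac{69}{5}$ ($W = - \frac{4}{5} - 13 = - \frac{69}{5} \approx -13.8$)
$k{\left(g \right)} = \frac{41}{2}$ ($k{\left(g \right)} = \left(- \frac{1}{4}\right) \left(-82\right) = \frac{41}{2}$)
$L{\left(R,v \right)} = R^{2} + v^{2}$
$\left(\left(12121 + L{\left(124,W \right)}\right) - 7083\right) - k{\left(-164 \right)} = \left(\left(12121 + \left(124^{2} + \left(- \frac{69}{5}\right)^{2}\right)\right) - 7083\right) - \frac{41}{2} = \left(\left(12121 + \left(15376 + \frac{4761}{25}\right)\right) - 7083\right) - \frac{41}{2} = \left(\left(12121 + \frac{389161}{25}\right) - 7083\right) - \frac{41}{2} = \left(\frac{692186}{25} - 7083\right) - \frac{41}{2} = \frac{515111}{25} - \frac{41}{2} = \frac{1029197}{50}$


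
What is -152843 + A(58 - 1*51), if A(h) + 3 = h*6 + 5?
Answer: -152799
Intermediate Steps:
A(h) = 2 + 6*h (A(h) = -3 + (h*6 + 5) = -3 + (6*h + 5) = -3 + (5 + 6*h) = 2 + 6*h)
-152843 + A(58 - 1*51) = -152843 + (2 + 6*(58 - 1*51)) = -152843 + (2 + 6*(58 - 51)) = -152843 + (2 + 6*7) = -152843 + (2 + 42) = -152843 + 44 = -152799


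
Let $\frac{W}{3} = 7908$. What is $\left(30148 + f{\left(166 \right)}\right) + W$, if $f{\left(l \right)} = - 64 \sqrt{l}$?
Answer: $53872 - 64 \sqrt{166} \approx 53047.0$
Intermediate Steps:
$W = 23724$ ($W = 3 \cdot 7908 = 23724$)
$\left(30148 + f{\left(166 \right)}\right) + W = \left(30148 - 64 \sqrt{166}\right) + 23724 = 53872 - 64 \sqrt{166}$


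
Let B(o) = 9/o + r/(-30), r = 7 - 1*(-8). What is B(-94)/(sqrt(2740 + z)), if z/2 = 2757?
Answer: -14*sqrt(8254)/193969 ≈ -0.0065573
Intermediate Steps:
r = 15 (r = 7 + 8 = 15)
z = 5514 (z = 2*2757 = 5514)
B(o) = -1/2 + 9/o (B(o) = 9/o + 15/(-30) = 9/o + 15*(-1/30) = 9/o - 1/2 = -1/2 + 9/o)
B(-94)/(sqrt(2740 + z)) = ((1/2)*(18 - 1*(-94))/(-94))/(sqrt(2740 + 5514)) = ((1/2)*(-1/94)*(18 + 94))/(sqrt(8254)) = ((1/2)*(-1/94)*112)*(sqrt(8254)/8254) = -14*sqrt(8254)/193969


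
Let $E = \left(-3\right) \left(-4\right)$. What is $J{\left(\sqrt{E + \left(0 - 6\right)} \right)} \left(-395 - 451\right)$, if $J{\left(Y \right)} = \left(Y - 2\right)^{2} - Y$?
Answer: $-8460 + 4230 \sqrt{6} \approx 1901.3$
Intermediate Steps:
$E = 12$
$J{\left(Y \right)} = \left(-2 + Y\right)^{2} - Y$
$J{\left(\sqrt{E + \left(0 - 6\right)} \right)} \left(-395 - 451\right) = \left(\left(-2 + \sqrt{12 + \left(0 - 6\right)}\right)^{2} - \sqrt{12 + \left(0 - 6\right)}\right) \left(-395 - 451\right) = \left(\left(-2 + \sqrt{12 + \left(0 - 6\right)}\right)^{2} - \sqrt{12 + \left(0 - 6\right)}\right) \left(-846\right) = \left(\left(-2 + \sqrt{12 - 6}\right)^{2} - \sqrt{12 - 6}\right) \left(-846\right) = \left(\left(-2 + \sqrt{6}\right)^{2} - \sqrt{6}\right) \left(-846\right) = - 846 \left(-2 + \sqrt{6}\right)^{2} + 846 \sqrt{6}$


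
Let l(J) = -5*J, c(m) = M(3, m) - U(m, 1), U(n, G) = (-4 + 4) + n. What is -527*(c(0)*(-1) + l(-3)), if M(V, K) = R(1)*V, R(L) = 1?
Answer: -6324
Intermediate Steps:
M(V, K) = V (M(V, K) = 1*V = V)
U(n, G) = n (U(n, G) = 0 + n = n)
c(m) = 3 - m
-527*(c(0)*(-1) + l(-3)) = -527*((3 - 1*0)*(-1) - 5*(-3)) = -527*((3 + 0)*(-1) + 15) = -527*(3*(-1) + 15) = -527*(-3 + 15) = -527*12 = -6324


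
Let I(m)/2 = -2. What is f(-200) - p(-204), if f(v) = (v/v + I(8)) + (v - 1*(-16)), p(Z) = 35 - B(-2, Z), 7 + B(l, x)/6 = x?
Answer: -1488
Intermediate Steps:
I(m) = -4 (I(m) = 2*(-2) = -4)
B(l, x) = -42 + 6*x
p(Z) = 77 - 6*Z (p(Z) = 35 - (-42 + 6*Z) = 35 + (42 - 6*Z) = 77 - 6*Z)
f(v) = 13 + v (f(v) = (v/v - 4) + (v - 1*(-16)) = (1 - 4) + (v + 16) = -3 + (16 + v) = 13 + v)
f(-200) - p(-204) = (13 - 200) - (77 - 6*(-204)) = -187 - (77 + 1224) = -187 - 1*1301 = -187 - 1301 = -1488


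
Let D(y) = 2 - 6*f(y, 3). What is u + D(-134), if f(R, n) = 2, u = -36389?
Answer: -36399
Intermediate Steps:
D(y) = -10 (D(y) = 2 - 6*2 = 2 - 12 = -10)
u + D(-134) = -36389 - 10 = -36399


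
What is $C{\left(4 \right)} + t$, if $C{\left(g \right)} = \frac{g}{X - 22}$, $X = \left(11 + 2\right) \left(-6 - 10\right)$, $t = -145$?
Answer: $- \frac{16677}{115} \approx -145.02$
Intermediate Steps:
$X = -208$ ($X = 13 \left(-16\right) = -208$)
$C{\left(g \right)} = - \frac{g}{230}$ ($C{\left(g \right)} = \frac{g}{-208 - 22} = \frac{g}{-230} = - \frac{g}{230}$)
$C{\left(4 \right)} + t = \left(- \frac{1}{230}\right) 4 - 145 = - \frac{2}{115} - 145 = - \frac{16677}{115}$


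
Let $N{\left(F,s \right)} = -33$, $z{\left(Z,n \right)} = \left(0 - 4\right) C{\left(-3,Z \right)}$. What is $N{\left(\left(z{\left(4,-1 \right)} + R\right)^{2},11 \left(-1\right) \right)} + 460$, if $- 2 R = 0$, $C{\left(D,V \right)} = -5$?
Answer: $427$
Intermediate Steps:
$R = 0$ ($R = \left(- \frac{1}{2}\right) 0 = 0$)
$z{\left(Z,n \right)} = 20$ ($z{\left(Z,n \right)} = \left(0 - 4\right) \left(-5\right) = \left(-4\right) \left(-5\right) = 20$)
$N{\left(\left(z{\left(4,-1 \right)} + R\right)^{2},11 \left(-1\right) \right)} + 460 = -33 + 460 = 427$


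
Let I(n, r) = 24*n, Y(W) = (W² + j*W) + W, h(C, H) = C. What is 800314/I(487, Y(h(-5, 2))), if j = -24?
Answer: 400157/5844 ≈ 68.473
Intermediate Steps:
Y(W) = W² - 23*W (Y(W) = (W² - 24*W) + W = W² - 23*W)
800314/I(487, Y(h(-5, 2))) = 800314/((24*487)) = 800314/11688 = 800314*(1/11688) = 400157/5844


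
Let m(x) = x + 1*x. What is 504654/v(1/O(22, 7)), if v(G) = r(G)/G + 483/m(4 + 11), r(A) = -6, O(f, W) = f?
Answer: -5046540/1159 ≈ -4354.2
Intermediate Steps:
m(x) = 2*x (m(x) = x + x = 2*x)
v(G) = 161/10 - 6/G (v(G) = -6/G + 483/((2*(4 + 11))) = -6/G + 483/((2*15)) = -6/G + 483/30 = -6/G + 483*(1/30) = -6/G + 161/10 = 161/10 - 6/G)
504654/v(1/O(22, 7)) = 504654/(161/10 - 6/(1/22)) = 504654/(161/10 - 6/1/22) = 504654/(161/10 - 6*22) = 504654/(161/10 - 132) = 504654/(-1159/10) = 504654*(-10/1159) = -5046540/1159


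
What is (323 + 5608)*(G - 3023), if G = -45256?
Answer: -286342749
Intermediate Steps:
(323 + 5608)*(G - 3023) = (323 + 5608)*(-45256 - 3023) = 5931*(-48279) = -286342749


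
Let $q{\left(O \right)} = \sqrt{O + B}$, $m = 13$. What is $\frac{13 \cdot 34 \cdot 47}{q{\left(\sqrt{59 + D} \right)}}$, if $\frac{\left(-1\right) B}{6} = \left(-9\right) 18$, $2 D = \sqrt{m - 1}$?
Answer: $\frac{20774}{\sqrt{972 + \sqrt{59 + \sqrt{3}}}} \approx 663.67$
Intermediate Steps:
$D = \sqrt{3}$ ($D = \frac{\sqrt{13 - 1}}{2} = \frac{\sqrt{12}}{2} = \frac{2 \sqrt{3}}{2} = \sqrt{3} \approx 1.732$)
$B = 972$ ($B = - 6 \left(\left(-9\right) 18\right) = \left(-6\right) \left(-162\right) = 972$)
$q{\left(O \right)} = \sqrt{972 + O}$ ($q{\left(O \right)} = \sqrt{O + 972} = \sqrt{972 + O}$)
$\frac{13 \cdot 34 \cdot 47}{q{\left(\sqrt{59 + D} \right)}} = \frac{13 \cdot 34 \cdot 47}{\sqrt{972 + \sqrt{59 + \sqrt{3}}}} = \frac{442 \cdot 47}{\sqrt{972 + \sqrt{59 + \sqrt{3}}}} = \frac{20774}{\sqrt{972 + \sqrt{59 + \sqrt{3}}}}$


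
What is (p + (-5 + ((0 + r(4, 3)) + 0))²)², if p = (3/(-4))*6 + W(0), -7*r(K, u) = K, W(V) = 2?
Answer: 7823209/9604 ≈ 814.58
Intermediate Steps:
r(K, u) = -K/7
p = -5/2 (p = (3/(-4))*6 + 2 = (3*(-¼))*6 + 2 = -¾*6 + 2 = -9/2 + 2 = -5/2 ≈ -2.5000)
(p + (-5 + ((0 + r(4, 3)) + 0))²)² = (-5/2 + (-5 + ((0 - ⅐*4) + 0))²)² = (-5/2 + (-5 + ((0 - 4/7) + 0))²)² = (-5/2 + (-5 + (-4/7 + 0))²)² = (-5/2 + (-5 - 4/7)²)² = (-5/2 + (-39/7)²)² = (-5/2 + 1521/49)² = (2797/98)² = 7823209/9604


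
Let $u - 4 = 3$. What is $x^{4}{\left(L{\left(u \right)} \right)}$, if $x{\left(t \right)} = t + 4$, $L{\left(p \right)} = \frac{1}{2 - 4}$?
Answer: $\frac{2401}{16} \approx 150.06$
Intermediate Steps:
$u = 7$ ($u = 4 + 3 = 7$)
$L{\left(p \right)} = - \frac{1}{2}$ ($L{\left(p \right)} = \frac{1}{-2} = - \frac{1}{2}$)
$x{\left(t \right)} = 4 + t$
$x^{4}{\left(L{\left(u \right)} \right)} = \left(4 - \frac{1}{2}\right)^{4} = \left(\frac{7}{2}\right)^{4} = \frac{2401}{16}$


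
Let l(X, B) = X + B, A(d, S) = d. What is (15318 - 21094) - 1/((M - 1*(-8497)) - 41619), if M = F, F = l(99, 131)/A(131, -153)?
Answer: -25060631421/4338752 ≈ -5776.0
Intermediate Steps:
l(X, B) = B + X
F = 230/131 (F = (131 + 99)/131 = 230*(1/131) = 230/131 ≈ 1.7557)
M = 230/131 ≈ 1.7557
(15318 - 21094) - 1/((M - 1*(-8497)) - 41619) = (15318 - 21094) - 1/((230/131 - 1*(-8497)) - 41619) = -5776 - 1/((230/131 + 8497) - 41619) = -5776 - 1/(1113337/131 - 41619) = -5776 - 1/(-4338752/131) = -5776 - 1*(-131/4338752) = -5776 + 131/4338752 = -25060631421/4338752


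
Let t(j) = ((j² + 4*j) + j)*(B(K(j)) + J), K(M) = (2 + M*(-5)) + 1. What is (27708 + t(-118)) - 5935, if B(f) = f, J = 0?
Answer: 7928835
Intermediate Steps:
K(M) = 3 - 5*M (K(M) = (2 - 5*M) + 1 = 3 - 5*M)
t(j) = (3 - 5*j)*(j² + 5*j) (t(j) = ((j² + 4*j) + j)*((3 - 5*j) + 0) = (j² + 5*j)*(3 - 5*j) = (3 - 5*j)*(j² + 5*j))
(27708 + t(-118)) - 5935 = (27708 - 118*(15 - 22*(-118) - 5*(-118)²)) - 5935 = (27708 - 118*(15 + 2596 - 5*13924)) - 5935 = (27708 - 118*(15 + 2596 - 69620)) - 5935 = (27708 - 118*(-67009)) - 5935 = (27708 + 7907062) - 5935 = 7934770 - 5935 = 7928835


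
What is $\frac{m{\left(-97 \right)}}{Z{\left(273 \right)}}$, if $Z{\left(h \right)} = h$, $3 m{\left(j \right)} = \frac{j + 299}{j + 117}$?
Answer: $\frac{101}{8190} \approx 0.012332$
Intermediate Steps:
$m{\left(j \right)} = \frac{299 + j}{3 \left(117 + j\right)}$ ($m{\left(j \right)} = \frac{\left(j + 299\right) \frac{1}{j + 117}}{3} = \frac{\left(299 + j\right) \frac{1}{117 + j}}{3} = \frac{\frac{1}{117 + j} \left(299 + j\right)}{3} = \frac{299 + j}{3 \left(117 + j\right)}$)
$\frac{m{\left(-97 \right)}}{Z{\left(273 \right)}} = \frac{\frac{1}{3} \frac{1}{117 - 97} \left(299 - 97\right)}{273} = \frac{1}{3} \cdot \frac{1}{20} \cdot 202 \cdot \frac{1}{273} = \frac{101}{30} \cdot \frac{1}{273} = \frac{101}{8190}$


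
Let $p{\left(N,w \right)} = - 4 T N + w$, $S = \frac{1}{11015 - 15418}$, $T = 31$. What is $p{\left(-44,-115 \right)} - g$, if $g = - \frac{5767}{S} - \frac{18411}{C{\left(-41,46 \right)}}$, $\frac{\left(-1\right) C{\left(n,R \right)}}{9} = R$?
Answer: $- \frac{3503379017}{138} \approx -2.5387 \cdot 10^{7}$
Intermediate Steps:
$C{\left(n,R \right)} = - 9 R$
$S = - \frac{1}{4403}$ ($S = \frac{1}{-4403} = - \frac{1}{4403} \approx -0.00022712$)
$g = \frac{3504116075}{138}$ ($g = - \frac{5767}{- \frac{1}{4403}} - \frac{18411}{\left(-9\right) 46} = \left(-5767\right) \left(-4403\right) - \frac{18411}{-414} = 25392101 - - \frac{6137}{138} = 25392101 + \frac{6137}{138} = \frac{3504116075}{138} \approx 2.5392 \cdot 10^{7}$)
$p{\left(N,w \right)} = w - 124 N$ ($p{\left(N,w \right)} = \left(-4\right) 31 N + w = - 124 N + w = w - 124 N$)
$p{\left(-44,-115 \right)} - g = \left(-115 - -5456\right) - \frac{3504116075}{138} = \left(-115 + 5456\right) - \frac{3504116075}{138} = 5341 - \frac{3504116075}{138} = - \frac{3503379017}{138}$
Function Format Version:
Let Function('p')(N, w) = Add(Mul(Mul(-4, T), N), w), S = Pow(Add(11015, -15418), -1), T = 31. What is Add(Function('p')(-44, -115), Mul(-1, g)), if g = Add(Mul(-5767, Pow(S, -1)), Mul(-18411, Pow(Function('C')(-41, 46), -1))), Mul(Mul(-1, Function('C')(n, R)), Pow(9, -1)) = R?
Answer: Rational(-3503379017, 138) ≈ -2.5387e+7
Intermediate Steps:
Function('C')(n, R) = Mul(-9, R)
S = Rational(-1, 4403) (S = Pow(-4403, -1) = Rational(-1, 4403) ≈ -0.00022712)
g = Rational(3504116075, 138) (g = Add(Mul(-5767, Pow(Rational(-1, 4403), -1)), Mul(-18411, Pow(Mul(-9, 46), -1))) = Add(Mul(-5767, -4403), Mul(-18411, Pow(-414, -1))) = Add(25392101, Mul(-18411, Rational(-1, 414))) = Add(25392101, Rational(6137, 138)) = Rational(3504116075, 138) ≈ 2.5392e+7)
Function('p')(N, w) = Add(w, Mul(-124, N)) (Function('p')(N, w) = Add(Mul(Mul(-4, 31), N), w) = Add(Mul(-124, N), w) = Add(w, Mul(-124, N)))
Add(Function('p')(-44, -115), Mul(-1, g)) = Add(Add(-115, Mul(-124, -44)), Mul(-1, Rational(3504116075, 138))) = Add(Add(-115, 5456), Rational(-3504116075, 138)) = Add(5341, Rational(-3504116075, 138)) = Rational(-3503379017, 138)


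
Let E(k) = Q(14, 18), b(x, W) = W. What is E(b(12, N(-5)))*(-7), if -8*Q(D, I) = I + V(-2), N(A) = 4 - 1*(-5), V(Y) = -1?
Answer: 119/8 ≈ 14.875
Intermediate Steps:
N(A) = 9 (N(A) = 4 + 5 = 9)
Q(D, I) = ⅛ - I/8 (Q(D, I) = -(I - 1)/8 = -(-1 + I)/8 = ⅛ - I/8)
E(k) = -17/8 (E(k) = ⅛ - ⅛*18 = ⅛ - 9/4 = -17/8)
E(b(12, N(-5)))*(-7) = -17/8*(-7) = 119/8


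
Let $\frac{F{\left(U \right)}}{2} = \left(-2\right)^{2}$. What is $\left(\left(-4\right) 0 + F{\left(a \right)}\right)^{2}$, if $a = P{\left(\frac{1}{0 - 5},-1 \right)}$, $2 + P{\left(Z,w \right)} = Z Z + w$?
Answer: $64$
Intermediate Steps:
$P{\left(Z,w \right)} = -2 + w + Z^{2}$ ($P{\left(Z,w \right)} = -2 + \left(Z Z + w\right) = -2 + \left(Z^{2} + w\right) = -2 + \left(w + Z^{2}\right) = -2 + w + Z^{2}$)
$a = - \frac{74}{25}$ ($a = -2 - 1 + \left(\frac{1}{0 - 5}\right)^{2} = -2 - 1 + \left(\frac{1}{-5}\right)^{2} = -2 - 1 + \left(- \frac{1}{5}\right)^{2} = -2 - 1 + \frac{1}{25} = - \frac{74}{25} \approx -2.96$)
$F{\left(U \right)} = 8$ ($F{\left(U \right)} = 2 \left(-2\right)^{2} = 2 \cdot 4 = 8$)
$\left(\left(-4\right) 0 + F{\left(a \right)}\right)^{2} = \left(\left(-4\right) 0 + 8\right)^{2} = \left(0 + 8\right)^{2} = 8^{2} = 64$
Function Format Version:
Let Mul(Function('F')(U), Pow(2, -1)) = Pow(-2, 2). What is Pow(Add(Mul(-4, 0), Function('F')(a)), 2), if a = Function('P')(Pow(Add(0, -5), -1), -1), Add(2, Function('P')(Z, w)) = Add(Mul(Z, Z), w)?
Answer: 64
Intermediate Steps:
Function('P')(Z, w) = Add(-2, w, Pow(Z, 2)) (Function('P')(Z, w) = Add(-2, Add(Mul(Z, Z), w)) = Add(-2, Add(Pow(Z, 2), w)) = Add(-2, Add(w, Pow(Z, 2))) = Add(-2, w, Pow(Z, 2)))
a = Rational(-74, 25) (a = Add(-2, -1, Pow(Pow(Add(0, -5), -1), 2)) = Add(-2, -1, Pow(Pow(-5, -1), 2)) = Add(-2, -1, Pow(Rational(-1, 5), 2)) = Add(-2, -1, Rational(1, 25)) = Rational(-74, 25) ≈ -2.9600)
Function('F')(U) = 8 (Function('F')(U) = Mul(2, Pow(-2, 2)) = Mul(2, 4) = 8)
Pow(Add(Mul(-4, 0), Function('F')(a)), 2) = Pow(Add(Mul(-4, 0), 8), 2) = Pow(Add(0, 8), 2) = Pow(8, 2) = 64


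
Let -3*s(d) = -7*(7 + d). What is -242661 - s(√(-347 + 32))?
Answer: -728032/3 - 7*I*√35 ≈ -2.4268e+5 - 41.413*I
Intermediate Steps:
s(d) = 49/3 + 7*d/3 (s(d) = -(-7)*(7 + d)/3 = -(-49 - 7*d)/3 = 49/3 + 7*d/3)
-242661 - s(√(-347 + 32)) = -242661 - (49/3 + 7*√(-347 + 32)/3) = -242661 - (49/3 + 7*√(-315)/3) = -242661 - (49/3 + 7*(3*I*√35)/3) = -242661 - (49/3 + 7*I*√35) = -242661 + (-49/3 - 7*I*√35) = -728032/3 - 7*I*√35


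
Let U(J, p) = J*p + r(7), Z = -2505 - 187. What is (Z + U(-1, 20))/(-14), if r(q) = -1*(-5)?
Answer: 2707/14 ≈ 193.36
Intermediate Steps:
r(q) = 5
Z = -2692
U(J, p) = 5 + J*p (U(J, p) = J*p + 5 = 5 + J*p)
(Z + U(-1, 20))/(-14) = (-2692 + (5 - 1*20))/(-14) = (-2692 + (5 - 20))*(-1/14) = (-2692 - 15)*(-1/14) = -2707*(-1/14) = 2707/14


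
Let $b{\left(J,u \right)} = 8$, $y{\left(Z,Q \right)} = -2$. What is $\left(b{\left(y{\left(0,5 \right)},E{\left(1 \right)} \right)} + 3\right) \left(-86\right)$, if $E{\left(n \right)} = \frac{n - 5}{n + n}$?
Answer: $-946$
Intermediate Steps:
$E{\left(n \right)} = \frac{-5 + n}{2 n}$
$\left(b{\left(y{\left(0,5 \right)},E{\left(1 \right)} \right)} + 3\right) \left(-86\right) = \left(8 + 3\right) \left(-86\right) = 11 \left(-86\right) = -946$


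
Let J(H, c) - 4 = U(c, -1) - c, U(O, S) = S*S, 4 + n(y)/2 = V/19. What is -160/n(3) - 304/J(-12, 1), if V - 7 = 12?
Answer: -148/3 ≈ -49.333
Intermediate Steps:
V = 19 (V = 7 + 12 = 19)
n(y) = -6 (n(y) = -8 + 2*(19/19) = -8 + 2*(19*(1/19)) = -8 + 2*1 = -8 + 2 = -6)
U(O, S) = S²
J(H, c) = 5 - c (J(H, c) = 4 + ((-1)² - c) = 4 + (1 - c) = 5 - c)
-160/n(3) - 304/J(-12, 1) = -160/(-6) - 304/(5 - 1*1) = -160*(-⅙) - 304/(5 - 1) = 80/3 - 304/4 = 80/3 - 304*¼ = 80/3 - 76 = -148/3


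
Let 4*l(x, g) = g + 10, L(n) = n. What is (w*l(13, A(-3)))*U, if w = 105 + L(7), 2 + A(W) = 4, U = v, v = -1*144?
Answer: -48384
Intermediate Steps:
v = -144
U = -144
A(W) = 2 (A(W) = -2 + 4 = 2)
w = 112 (w = 105 + 7 = 112)
l(x, g) = 5/2 + g/4 (l(x, g) = (g + 10)/4 = (10 + g)/4 = 5/2 + g/4)
(w*l(13, A(-3)))*U = (112*(5/2 + (¼)*2))*(-144) = (112*(5/2 + ½))*(-144) = (112*3)*(-144) = 336*(-144) = -48384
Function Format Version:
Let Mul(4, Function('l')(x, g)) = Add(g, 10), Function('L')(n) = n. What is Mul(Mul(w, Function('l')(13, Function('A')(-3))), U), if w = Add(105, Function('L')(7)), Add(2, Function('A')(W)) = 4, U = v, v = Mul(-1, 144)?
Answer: -48384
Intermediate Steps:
v = -144
U = -144
Function('A')(W) = 2 (Function('A')(W) = Add(-2, 4) = 2)
w = 112 (w = Add(105, 7) = 112)
Function('l')(x, g) = Add(Rational(5, 2), Mul(Rational(1, 4), g)) (Function('l')(x, g) = Mul(Rational(1, 4), Add(g, 10)) = Mul(Rational(1, 4), Add(10, g)) = Add(Rational(5, 2), Mul(Rational(1, 4), g)))
Mul(Mul(w, Function('l')(13, Function('A')(-3))), U) = Mul(Mul(112, Add(Rational(5, 2), Mul(Rational(1, 4), 2))), -144) = Mul(Mul(112, Add(Rational(5, 2), Rational(1, 2))), -144) = Mul(Mul(112, 3), -144) = Mul(336, -144) = -48384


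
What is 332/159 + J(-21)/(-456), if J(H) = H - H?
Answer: 332/159 ≈ 2.0881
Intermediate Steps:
J(H) = 0
332/159 + J(-21)/(-456) = 332/159 + 0/(-456) = 332*(1/159) + 0*(-1/456) = 332/159 + 0 = 332/159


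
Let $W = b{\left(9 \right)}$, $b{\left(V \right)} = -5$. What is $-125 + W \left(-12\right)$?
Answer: $-65$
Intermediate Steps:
$W = -5$
$-125 + W \left(-12\right) = -125 - -60 = -125 + 60 = -65$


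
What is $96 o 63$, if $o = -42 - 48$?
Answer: $-544320$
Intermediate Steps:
$o = -90$ ($o = -42 - 48 = -90$)
$96 o 63 = 96 \left(-90\right) 63 = \left(-8640\right) 63 = -544320$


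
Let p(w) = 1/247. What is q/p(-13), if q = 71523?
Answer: 17666181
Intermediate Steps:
p(w) = 1/247
q/p(-13) = 71523/(1/247) = 71523*247 = 17666181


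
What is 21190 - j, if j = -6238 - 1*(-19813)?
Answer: 7615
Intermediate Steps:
j = 13575 (j = -6238 + 19813 = 13575)
21190 - j = 21190 - 1*13575 = 21190 - 13575 = 7615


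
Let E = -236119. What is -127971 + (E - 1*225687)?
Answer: -589777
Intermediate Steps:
-127971 + (E - 1*225687) = -127971 + (-236119 - 1*225687) = -127971 + (-236119 - 225687) = -127971 - 461806 = -589777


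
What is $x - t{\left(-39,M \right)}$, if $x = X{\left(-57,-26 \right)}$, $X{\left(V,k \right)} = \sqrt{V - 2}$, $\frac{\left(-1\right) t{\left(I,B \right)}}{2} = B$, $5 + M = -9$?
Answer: $-28 + i \sqrt{59} \approx -28.0 + 7.6811 i$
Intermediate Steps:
$M = -14$ ($M = -5 - 9 = -14$)
$t{\left(I,B \right)} = - 2 B$
$X{\left(V,k \right)} = \sqrt{-2 + V}$
$x = i \sqrt{59}$ ($x = \sqrt{-2 - 57} = \sqrt{-59} = i \sqrt{59} \approx 7.6811 i$)
$x - t{\left(-39,M \right)} = i \sqrt{59} - \left(-2\right) \left(-14\right) = i \sqrt{59} - 28 = -28 + i \sqrt{59}$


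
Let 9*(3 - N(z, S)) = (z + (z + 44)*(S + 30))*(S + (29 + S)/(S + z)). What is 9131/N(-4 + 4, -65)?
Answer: -1068327/1289861 ≈ -0.82825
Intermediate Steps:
N(z, S) = 3 - (S + (29 + S)/(S + z))*(z + (30 + S)*(44 + z))/9 (N(z, S) = 3 - (z + (z + 44)*(S + 30))*(S + (29 + S)/(S + z))/9 = 3 - (z + (44 + z)*(30 + S))*(S + (29 + S)/(S + z))/9 = 3 - (z + (30 + S)*(44 + z))*(S + (29 + S)/(S + z))/9 = 3 - (S + (29 + S)/(S + z))*(z + (30 + S)*(44 + z))/9)
9131/N(-4 + 4, -65) = 9131/(((-38280 - 2569*(-65) - 1364*(-65)² - 872*(-4 + 4) - 44*(-65)³ - 1*(-4 + 4)*(-65)³ - 1*(-65)²*(-4 + 4)² - 1380*(-65)*(-4 + 4) - 76*(-4 + 4)*(-65)² - 31*(-65)*(-4 + 4)²)/(9*(-65 + (-4 + 4))))) = 9131/(((-38280 + 166985 - 1364*4225 - 872*0 - 44*(-274625) - 1*0*(-274625) - 1*4225*0² - 1380*(-65)*0 - 76*0*4225 - 31*(-65)*0²)/(9*(-65 + 0)))) = 9131/(((⅑)*(-38280 + 166985 - 5762900 + 0 + 12083500 + 0 - 1*4225*0 + 0 + 0 - 31*(-65)*0)/(-65))) = 9131/(((⅑)*(-1/65)*(-38280 + 166985 - 5762900 + 0 + 12083500 + 0 + 0 + 0 + 0 + 0))) = 9131/(((⅑)*(-1/65)*6449305)) = 9131/(-1289861/117) = 9131*(-117/1289861) = -1068327/1289861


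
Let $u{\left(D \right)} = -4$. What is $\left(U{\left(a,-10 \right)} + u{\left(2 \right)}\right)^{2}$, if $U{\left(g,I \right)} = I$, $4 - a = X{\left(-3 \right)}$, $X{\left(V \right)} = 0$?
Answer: $196$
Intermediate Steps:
$a = 4$ ($a = 4 - 0 = 4 + 0 = 4$)
$\left(U{\left(a,-10 \right)} + u{\left(2 \right)}\right)^{2} = \left(-10 - 4\right)^{2} = \left(-14\right)^{2} = 196$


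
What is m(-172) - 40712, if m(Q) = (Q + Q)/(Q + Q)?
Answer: -40711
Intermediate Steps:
m(Q) = 1 (m(Q) = (2*Q)/((2*Q)) = (2*Q)*(1/(2*Q)) = 1)
m(-172) - 40712 = 1 - 40712 = -40711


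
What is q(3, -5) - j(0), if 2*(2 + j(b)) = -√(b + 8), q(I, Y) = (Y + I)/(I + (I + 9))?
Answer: 28/15 + √2 ≈ 3.2809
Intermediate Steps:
q(I, Y) = (I + Y)/(9 + 2*I) (q(I, Y) = (I + Y)/(I + (9 + I)) = (I + Y)/(9 + 2*I))
j(b) = -2 - √(8 + b)/2 (j(b) = -2 + (-√(b + 8))/2 = -2 + (-√(8 + b))/2 = -2 - √(8 + b)/2)
q(3, -5) - j(0) = (3 - 5)/(9 + 2*3) - (-2 - √(8 + 0)/2) = -2/(9 + 6) - (-2 - √2) = -2/15 - (-2 - √2) = (1/15)*(-2) - (-2 - √2) = -2/15 + (2 + √2) = 28/15 + √2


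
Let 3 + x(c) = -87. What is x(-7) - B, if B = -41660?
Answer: 41570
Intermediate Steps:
x(c) = -90 (x(c) = -3 - 87 = -90)
x(-7) - B = -90 - 1*(-41660) = -90 + 41660 = 41570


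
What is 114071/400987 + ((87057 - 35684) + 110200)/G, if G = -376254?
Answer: -21869002517/150872962698 ≈ -0.14495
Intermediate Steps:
114071/400987 + ((87057 - 35684) + 110200)/G = 114071/400987 + ((87057 - 35684) + 110200)/(-376254) = 114071*(1/400987) + (51373 + 110200)*(-1/376254) = 114071/400987 + 161573*(-1/376254) = 114071/400987 - 161573/376254 = -21869002517/150872962698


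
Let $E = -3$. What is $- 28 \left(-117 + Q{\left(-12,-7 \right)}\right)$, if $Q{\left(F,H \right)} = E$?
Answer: $3360$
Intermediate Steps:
$Q{\left(F,H \right)} = -3$
$- 28 \left(-117 + Q{\left(-12,-7 \right)}\right) = - 28 \left(-117 - 3\right) = \left(-28\right) \left(-120\right) = 3360$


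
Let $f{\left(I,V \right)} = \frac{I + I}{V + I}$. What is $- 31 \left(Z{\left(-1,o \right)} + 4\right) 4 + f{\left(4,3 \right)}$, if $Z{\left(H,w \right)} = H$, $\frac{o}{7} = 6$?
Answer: $- \frac{2596}{7} \approx -370.86$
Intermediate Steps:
$o = 42$ ($o = 7 \cdot 6 = 42$)
$f{\left(I,V \right)} = \frac{2 I}{I + V}$
$- 31 \left(Z{\left(-1,o \right)} + 4\right) 4 + f{\left(4,3 \right)} = - 31 \left(-1 + 4\right) 4 + 2 \cdot 4 \frac{1}{4 + 3} = - 31 \cdot 3 \cdot 4 + 2 \cdot 4 \cdot \frac{1}{7} = \left(-31\right) 12 + 2 \cdot 4 \cdot \frac{1}{7} = -372 + \frac{8}{7} = - \frac{2596}{7}$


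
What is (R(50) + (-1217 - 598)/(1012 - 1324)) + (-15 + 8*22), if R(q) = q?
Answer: 22549/104 ≈ 216.82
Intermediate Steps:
(R(50) + (-1217 - 598)/(1012 - 1324)) + (-15 + 8*22) = (50 + (-1217 - 598)/(1012 - 1324)) + (-15 + 8*22) = (50 - 1815/(-312)) + (-15 + 176) = (50 - 1815*(-1/312)) + 161 = (50 + 605/104) + 161 = 5805/104 + 161 = 22549/104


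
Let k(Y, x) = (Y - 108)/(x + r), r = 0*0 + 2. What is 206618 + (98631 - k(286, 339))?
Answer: 104089731/341 ≈ 3.0525e+5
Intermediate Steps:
r = 2 (r = 0 + 2 = 2)
k(Y, x) = (-108 + Y)/(2 + x) (k(Y, x) = (Y - 108)/(x + 2) = (-108 + Y)/(2 + x))
206618 + (98631 - k(286, 339)) = 206618 + (98631 - (-108 + 286)/(2 + 339)) = 206618 + (98631 - 178/341) = 206618 + 33632993/341 = 104089731/341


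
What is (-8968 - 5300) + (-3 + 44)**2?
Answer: -12587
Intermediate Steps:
(-8968 - 5300) + (-3 + 44)**2 = -14268 + 41**2 = -14268 + 1681 = -12587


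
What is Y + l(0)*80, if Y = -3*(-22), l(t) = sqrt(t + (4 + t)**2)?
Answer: 386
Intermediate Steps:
Y = 66
Y + l(0)*80 = 66 + sqrt(0 + (4 + 0)**2)*80 = 66 + sqrt(0 + 4**2)*80 = 66 + sqrt(0 + 16)*80 = 66 + sqrt(16)*80 = 66 + 4*80 = 66 + 320 = 386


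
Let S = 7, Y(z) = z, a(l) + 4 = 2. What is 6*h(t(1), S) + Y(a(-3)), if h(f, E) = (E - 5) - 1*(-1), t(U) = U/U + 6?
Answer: 16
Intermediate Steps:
a(l) = -2 (a(l) = -4 + 2 = -2)
t(U) = 7 (t(U) = 1 + 6 = 7)
h(f, E) = -4 + E (h(f, E) = (-5 + E) + 1 = -4 + E)
6*h(t(1), S) + Y(a(-3)) = 6*(-4 + 7) - 2 = 6*3 - 2 = 18 - 2 = 16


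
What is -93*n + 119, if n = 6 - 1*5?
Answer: 26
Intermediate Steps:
n = 1 (n = 6 - 5 = 1)
-93*n + 119 = -93*1 + 119 = -93 + 119 = 26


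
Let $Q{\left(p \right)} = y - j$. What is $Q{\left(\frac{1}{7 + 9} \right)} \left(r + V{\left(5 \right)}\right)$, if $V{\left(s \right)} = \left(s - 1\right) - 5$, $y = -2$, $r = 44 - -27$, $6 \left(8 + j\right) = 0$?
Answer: $420$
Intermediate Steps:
$j = -8$ ($j = -8 + \frac{1}{6} \cdot 0 = -8 + 0 = -8$)
$r = 71$ ($r = 44 + 27 = 71$)
$V{\left(s \right)} = -6 + s$ ($V{\left(s \right)} = \left(-1 + s\right) - 5 = -6 + s$)
$Q{\left(p \right)} = 6$ ($Q{\left(p \right)} = -2 - -8 = -2 + 8 = 6$)
$Q{\left(\frac{1}{7 + 9} \right)} \left(r + V{\left(5 \right)}\right) = 6 \left(71 + \left(-6 + 5\right)\right) = 6 \left(71 - 1\right) = 6 \cdot 70 = 420$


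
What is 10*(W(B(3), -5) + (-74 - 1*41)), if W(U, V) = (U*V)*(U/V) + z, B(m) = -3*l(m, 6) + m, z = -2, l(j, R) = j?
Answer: -810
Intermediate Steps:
B(m) = -2*m (B(m) = -3*m + m = -2*m)
W(U, V) = -2 + U**2 (W(U, V) = (U*V)*(U/V) - 2 = U**2 - 2 = -2 + U**2)
10*(W(B(3), -5) + (-74 - 1*41)) = 10*((-2 + (-2*3)**2) + (-74 - 1*41)) = 10*((-2 + (-6)**2) + (-74 - 41)) = 10*((-2 + 36) - 115) = 10*(34 - 115) = 10*(-81) = -810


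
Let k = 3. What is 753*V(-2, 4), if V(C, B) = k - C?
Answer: 3765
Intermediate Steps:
V(C, B) = 3 - C
753*V(-2, 4) = 753*(3 - 1*(-2)) = 753*(3 + 2) = 753*5 = 3765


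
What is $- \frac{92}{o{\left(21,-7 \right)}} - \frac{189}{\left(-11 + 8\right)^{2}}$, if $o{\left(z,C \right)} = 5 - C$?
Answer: $- \frac{86}{3} \approx -28.667$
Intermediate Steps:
$- \frac{92}{o{\left(21,-7 \right)}} - \frac{189}{\left(-11 + 8\right)^{2}} = - \frac{92}{5 - -7} - \frac{189}{\left(-11 + 8\right)^{2}} = - \frac{92}{5 + 7} - \frac{189}{\left(-3\right)^{2}} = - \frac{92}{12} - \frac{189}{9} = \left(-92\right) \frac{1}{12} - 21 = - \frac{23}{3} - 21 = - \frac{86}{3}$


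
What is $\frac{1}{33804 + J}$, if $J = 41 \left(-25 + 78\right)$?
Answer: $\frac{1}{35977} \approx 2.7796 \cdot 10^{-5}$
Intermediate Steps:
$J = 2173$ ($J = 41 \cdot 53 = 2173$)
$\frac{1}{33804 + J} = \frac{1}{33804 + 2173} = \frac{1}{35977}$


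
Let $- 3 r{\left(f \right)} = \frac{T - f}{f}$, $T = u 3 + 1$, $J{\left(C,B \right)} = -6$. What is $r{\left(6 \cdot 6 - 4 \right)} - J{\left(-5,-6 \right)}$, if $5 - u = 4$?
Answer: $\frac{151}{24} \approx 6.2917$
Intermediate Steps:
$u = 1$ ($u = 5 - 4 = 1$)
$T = 4$ ($T = 1 \cdot 3 + 1 = 3 + 1 = 4$)
$r{\left(f \right)} = - \frac{4 - f}{3 f}$ ($r{\left(f \right)} = - \frac{\left(4 - f\right) \frac{1}{f}}{3} = - \frac{\frac{1}{f} \left(4 - f\right)}{3} = - \frac{4 - f}{3 f}$)
$r{\left(6 \cdot 6 - 4 \right)} - J{\left(-5,-6 \right)} = \frac{-4 + \left(6 \cdot 6 - 4\right)}{3 \left(6 \cdot 6 - 4\right)} - -6 = \frac{-4 + \left(36 - 4\right)}{3 \left(36 - 4\right)} + 6 = \frac{-4 + 32}{3 \cdot 32} + 6 = \frac{1}{3} \cdot \frac{1}{32} \cdot 28 + 6 = \frac{7}{24} + 6 = \frac{151}{24}$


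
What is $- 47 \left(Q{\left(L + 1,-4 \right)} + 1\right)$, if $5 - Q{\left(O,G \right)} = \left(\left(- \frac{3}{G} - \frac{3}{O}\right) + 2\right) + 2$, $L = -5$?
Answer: $- \frac{47}{2} \approx -23.5$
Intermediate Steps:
$Q{\left(O,G \right)} = 1 + \frac{3}{G} + \frac{3}{O}$ ($Q{\left(O,G \right)} = 5 - \left(\left(\left(- \frac{3}{G} - \frac{3}{O}\right) + 2\right) + 2\right) = 5 - \left(\left(2 - \frac{3}{G} - \frac{3}{O}\right) + 2\right) = 5 - \left(4 - \frac{3}{G} - \frac{3}{O}\right) = 5 + \left(-4 + \frac{3}{G} + \frac{3}{O}\right) = 1 + \frac{3}{G} + \frac{3}{O}$)
$- 47 \left(Q{\left(L + 1,-4 \right)} + 1\right) = - 47 \left(\left(1 + \frac{3}{-4} + \frac{3}{-5 + 1}\right) + 1\right) = - 47 \left(\left(1 + 3 \left(- \frac{1}{4}\right) + \frac{3}{-4}\right) + 1\right) = - 47 \left(\left(1 - \frac{3}{4} + 3 \left(- \frac{1}{4}\right)\right) + 1\right) = - 47 \left(\left(1 - \frac{3}{4} - \frac{3}{4}\right) + 1\right) = - 47 \left(- \frac{1}{2} + 1\right) = \left(-47\right) \frac{1}{2} = - \frac{47}{2}$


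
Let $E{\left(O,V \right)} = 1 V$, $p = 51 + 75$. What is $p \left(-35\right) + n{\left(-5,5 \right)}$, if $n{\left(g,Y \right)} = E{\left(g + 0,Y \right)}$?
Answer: $-4405$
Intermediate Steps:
$p = 126$
$E{\left(O,V \right)} = V$
$n{\left(g,Y \right)} = Y$
$p \left(-35\right) + n{\left(-5,5 \right)} = 126 \left(-35\right) + 5 = -4410 + 5 = -4405$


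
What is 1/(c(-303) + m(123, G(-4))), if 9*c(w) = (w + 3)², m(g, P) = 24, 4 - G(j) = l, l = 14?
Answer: 1/10024 ≈ 9.9761e-5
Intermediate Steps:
G(j) = -10 (G(j) = 4 - 1*14 = 4 - 14 = -10)
c(w) = (3 + w)²/9 (c(w) = (w + 3)²/9 = (3 + w)²/9)
1/(c(-303) + m(123, G(-4))) = 1/((3 - 303)²/9 + 24) = 1/((⅑)*(-300)² + 24) = 1/((⅑)*90000 + 24) = 1/(10000 + 24) = 1/10024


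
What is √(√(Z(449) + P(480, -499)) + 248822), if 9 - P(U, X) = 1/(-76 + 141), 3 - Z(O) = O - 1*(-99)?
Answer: √(1051272950 + 65*I*√2264665)/65 ≈ 498.82 + 0.023207*I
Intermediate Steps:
Z(O) = -96 - O (Z(O) = 3 - (O - 1*(-99)) = 3 - (O + 99) = 3 - (99 + O) = 3 + (-99 - O) = -96 - O)
P(U, X) = 584/65 (P(U, X) = 9 - 1/(-76 + 141) = 9 - 1/65 = 584/65)
√(√(Z(449) + P(480, -499)) + 248822) = √(√((-96 - 1*449) + 584/65) + 248822) = √(√((-96 - 449) + 584/65) + 248822) = √(√(-545 + 584/65) + 248822) = √(√(-34841/65) + 248822) = √(I*√2264665/65 + 248822) = √(248822 + I*√2264665/65)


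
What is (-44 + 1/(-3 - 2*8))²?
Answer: 700569/361 ≈ 1940.6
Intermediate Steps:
(-44 + 1/(-3 - 2*8))² = (-44 + 1/(-3 - 16))² = (-44 + 1/(-19))² = (-44 - 1/19)² = (-837/19)² = 700569/361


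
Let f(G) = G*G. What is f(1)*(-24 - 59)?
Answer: -83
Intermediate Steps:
f(G) = G²
f(1)*(-24 - 59) = 1²*(-24 - 59) = 1*(-83) = -83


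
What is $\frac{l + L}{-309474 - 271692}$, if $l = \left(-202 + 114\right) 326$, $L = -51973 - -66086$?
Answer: $\frac{14575}{581166} \approx 0.025079$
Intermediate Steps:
$L = 14113$ ($L = -51973 + 66086 = 14113$)
$l = -28688$ ($l = \left(-88\right) 326 = -28688$)
$\frac{l + L}{-309474 - 271692} = \frac{-28688 + 14113}{-309474 - 271692} = - \frac{14575}{-581166} = \left(-14575\right) \left(- \frac{1}{581166}\right) = \frac{14575}{581166}$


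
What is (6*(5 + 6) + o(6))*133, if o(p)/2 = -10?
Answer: 6118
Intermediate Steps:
o(p) = -20 (o(p) = 2*(-10) = -20)
(6*(5 + 6) + o(6))*133 = (6*(5 + 6) - 20)*133 = (6*11 - 20)*133 = (66 - 20)*133 = 46*133 = 6118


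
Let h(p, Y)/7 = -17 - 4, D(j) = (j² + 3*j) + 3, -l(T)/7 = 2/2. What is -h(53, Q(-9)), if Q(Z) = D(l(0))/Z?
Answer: 147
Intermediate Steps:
l(T) = -7 (l(T) = -14/2 = -7*1 = -7)
D(j) = 3 + j² + 3*j
Q(Z) = 31/Z (Q(Z) = (3 + (-7)² + 3*(-7))/Z = (3 + 49 - 21)/Z = 31/Z)
h(p, Y) = -147 (h(p, Y) = 7*(-17 - 4) = 7*(-21) = -147)
-h(53, Q(-9)) = -1*(-147) = 147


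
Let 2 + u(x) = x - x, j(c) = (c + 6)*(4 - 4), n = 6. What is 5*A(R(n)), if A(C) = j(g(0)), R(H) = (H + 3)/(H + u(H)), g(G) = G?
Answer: 0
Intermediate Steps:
j(c) = 0 (j(c) = (6 + c)*0 = 0)
u(x) = -2 (u(x) = -2 + (x - x) = -2 + 0 = -2)
R(H) = (3 + H)/(-2 + H) (R(H) = (H + 3)/(H - 2) = (3 + H)/(-2 + H))
A(C) = 0
5*A(R(n)) = 5*0 = 0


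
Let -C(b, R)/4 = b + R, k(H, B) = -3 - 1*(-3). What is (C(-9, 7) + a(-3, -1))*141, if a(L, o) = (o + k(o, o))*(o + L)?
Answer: 1692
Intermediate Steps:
k(H, B) = 0 (k(H, B) = -3 + 3 = 0)
a(L, o) = o*(L + o) (a(L, o) = (o + 0)*(o + L) = o*(L + o))
C(b, R) = -4*R - 4*b (C(b, R) = -4*(b + R) = -4*(R + b) = -4*R - 4*b)
(C(-9, 7) + a(-3, -1))*141 = ((-4*7 - 4*(-9)) - (-3 - 1))*141 = ((-28 + 36) - 1*(-4))*141 = (8 + 4)*141 = 12*141 = 1692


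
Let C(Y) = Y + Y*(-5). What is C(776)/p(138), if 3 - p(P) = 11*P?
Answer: 3104/1515 ≈ 2.0488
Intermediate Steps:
C(Y) = -4*Y (C(Y) = Y - 5*Y = -4*Y)
p(P) = 3 - 11*P
C(776)/p(138) = (-4*776)/(3 - 11*138) = -3104/(3 - 1518) = -3104/(-1515) = -3104*(-1/1515) = 3104/1515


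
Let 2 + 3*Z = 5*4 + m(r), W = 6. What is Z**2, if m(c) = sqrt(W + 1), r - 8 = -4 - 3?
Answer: (18 + sqrt(7))**2/9 ≈ 47.361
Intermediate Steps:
r = 1 (r = 8 + (-4 - 3) = 8 - 7 = 1)
m(c) = sqrt(7) (m(c) = sqrt(6 + 1) = sqrt(7))
Z = 6 + sqrt(7)/3 (Z = -2/3 + (5*4 + sqrt(7))/3 = -2/3 + (20 + sqrt(7))/3 = -2/3 + (20/3 + sqrt(7)/3) = 6 + sqrt(7)/3 ≈ 6.8819)
Z**2 = (6 + sqrt(7)/3)**2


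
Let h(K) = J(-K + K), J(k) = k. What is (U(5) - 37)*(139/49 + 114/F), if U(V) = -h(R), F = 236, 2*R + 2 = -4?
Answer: -710215/5782 ≈ -122.83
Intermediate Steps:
R = -3 (R = -1 + (½)*(-4) = -1 - 2 = -3)
h(K) = 0 (h(K) = -K + K = 0)
U(V) = 0 (U(V) = -1*0 = 0)
(U(5) - 37)*(139/49 + 114/F) = (0 - 37)*(139/49 + 114/236) = -37*(139*(1/49) + 114*(1/236)) = -37*(139/49 + 57/118) = -37*19195/5782 = -710215/5782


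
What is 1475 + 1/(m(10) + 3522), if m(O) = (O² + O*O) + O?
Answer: 5504701/3732 ≈ 1475.0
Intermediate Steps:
m(O) = O + 2*O² (m(O) = (O² + O²) + O = 2*O² + O = O + 2*O²)
1475 + 1/(m(10) + 3522) = 1475 + 1/(10*(1 + 2*10) + 3522) = 1475 + 1/(10*(1 + 20) + 3522) = 1475 + 1/(10*21 + 3522) = 1475 + 1/(210 + 3522) = 1475 + 1/3732 = 5504701/3732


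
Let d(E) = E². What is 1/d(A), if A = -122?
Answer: 1/14884 ≈ 6.7186e-5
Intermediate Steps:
1/d(A) = 1/((-122)²) = 1/14884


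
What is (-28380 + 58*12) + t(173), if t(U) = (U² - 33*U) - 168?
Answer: -3632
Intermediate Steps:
t(U) = -168 + U² - 33*U
(-28380 + 58*12) + t(173) = (-28380 + 58*12) + (-168 + 173² - 33*173) = (-28380 + 696) + (-168 + 29929 - 5709) = -27684 + 24052 = -3632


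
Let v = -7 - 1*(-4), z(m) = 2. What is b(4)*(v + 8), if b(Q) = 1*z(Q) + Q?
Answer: 30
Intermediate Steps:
b(Q) = 2 + Q (b(Q) = 1*2 + Q = 2 + Q)
v = -3 (v = -7 + 4 = -3)
b(4)*(v + 8) = (2 + 4)*(-3 + 8) = 6*5 = 30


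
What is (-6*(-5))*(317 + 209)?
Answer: 15780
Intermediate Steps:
(-6*(-5))*(317 + 209) = 30*526 = 15780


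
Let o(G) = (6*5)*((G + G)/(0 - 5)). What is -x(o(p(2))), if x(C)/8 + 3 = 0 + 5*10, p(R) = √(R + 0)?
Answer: -376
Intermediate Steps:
p(R) = √R
o(G) = -12*G (o(G) = 30*((2*G)/(-5)) = 30*((2*G)*(-⅕)) = 30*(-2*G/5) = -12*G)
x(C) = 376 (x(C) = -24 + 8*(0 + 5*10) = -24 + 8*(0 + 50) = -24 + 8*50 = -24 + 400 = 376)
-x(o(p(2))) = -1*376 = -376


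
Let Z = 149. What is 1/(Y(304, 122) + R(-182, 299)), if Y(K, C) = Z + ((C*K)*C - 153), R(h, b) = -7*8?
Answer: 1/4524676 ≈ 2.2101e-7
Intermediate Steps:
R(h, b) = -56
Y(K, C) = -4 + K*C² (Y(K, C) = 149 + ((C*K)*C - 153) = 149 + (K*C² - 153) = 149 + (-153 + K*C²) = -4 + K*C²)
1/(Y(304, 122) + R(-182, 299)) = 1/((-4 + 304*122²) - 56) = 1/((-4 + 304*14884) - 56) = 1/((-4 + 4524736) - 56) = 1/(4524732 - 56) = 1/4524676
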